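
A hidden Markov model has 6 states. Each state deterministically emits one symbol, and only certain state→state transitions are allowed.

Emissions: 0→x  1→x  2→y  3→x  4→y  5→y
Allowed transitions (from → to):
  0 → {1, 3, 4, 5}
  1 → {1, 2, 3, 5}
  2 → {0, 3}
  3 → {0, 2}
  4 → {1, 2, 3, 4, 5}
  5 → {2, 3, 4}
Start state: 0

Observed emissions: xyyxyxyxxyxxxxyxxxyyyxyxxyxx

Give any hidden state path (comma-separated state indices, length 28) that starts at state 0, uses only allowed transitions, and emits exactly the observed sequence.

0,5,2,0,5,3,2,0,3,2,3,0,1,3,2,0,3,0,4,5,4,3,2,0,1,2,3,0

  0: obs=x cand={0,1,3} pick 0 [start]
  1: obs=y cand={2,4,5} pick 5 [0->5 ok]
  2: obs=y cand={2,4,5} pick 2 [5->2 ok]
  3: obs=x cand={0,1,3} pick 0 [2->0 ok]
  4: obs=y cand={2,4,5} pick 5 [0->5 ok]
  5: obs=x cand={0,1,3} pick 3 [5->3 ok]
  6: obs=y cand={2,4,5} pick 2 [3->2 ok]
  7: obs=x cand={0,1,3} pick 0 [2->0 ok]
  8: obs=x cand={0,1,3} pick 3 [0->3 ok]
  9: obs=y cand={2,4,5} pick 2 [3->2 ok]
  10: obs=x cand={0,1,3} pick 3 [2->3 ok]
  11: obs=x cand={0,1,3} pick 0 [3->0 ok]
  12: obs=x cand={0,1,3} pick 1 [0->1 ok]
  13: obs=x cand={0,1,3} pick 3 [1->3 ok]
  14: obs=y cand={2,4,5} pick 2 [3->2 ok]
  15: obs=x cand={0,1,3} pick 0 [2->0 ok]
  16: obs=x cand={0,1,3} pick 3 [0->3 ok]
  17: obs=x cand={0,1,3} pick 0 [3->0 ok]
  18: obs=y cand={2,4,5} pick 4 [0->4 ok]
  19: obs=y cand={2,4,5} pick 5 [4->5 ok]
  20: obs=y cand={2,4,5} pick 4 [5->4 ok]
  21: obs=x cand={0,1,3} pick 3 [4->3 ok]
  22: obs=y cand={2,4,5} pick 2 [3->2 ok]
  23: obs=x cand={0,1,3} pick 0 [2->0 ok]
  24: obs=x cand={0,1,3} pick 1 [0->1 ok]
  25: obs=y cand={2,4,5} pick 2 [1->2 ok]
  26: obs=x cand={0,1,3} pick 3 [2->3 ok]
  27: obs=x cand={0,1,3} pick 0 [3->0 ok]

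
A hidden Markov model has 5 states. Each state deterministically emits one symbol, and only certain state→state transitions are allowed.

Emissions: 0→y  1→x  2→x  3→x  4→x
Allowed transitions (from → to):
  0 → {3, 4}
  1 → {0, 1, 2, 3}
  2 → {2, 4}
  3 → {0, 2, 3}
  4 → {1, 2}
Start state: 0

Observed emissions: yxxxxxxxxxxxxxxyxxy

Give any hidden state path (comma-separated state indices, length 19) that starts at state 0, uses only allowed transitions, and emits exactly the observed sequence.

  t0 'y' -> {0}, take 0 (start)
  t1 'x' -> {1,2,3,4}, take 4 (0->4 ok)
  t2 'x' -> {1,2,3,4}, take 1 (4->1 ok)
  t3 'x' -> {1,2,3,4}, take 2 (1->2 ok)
  t4 'x' -> {1,2,3,4}, take 2 (2->2 ok)
  t5 'x' -> {1,2,3,4}, take 4 (2->4 ok)
  t6 'x' -> {1,2,3,4}, take 2 (4->2 ok)
  t7 'x' -> {1,2,3,4}, take 2 (2->2 ok)
  t8 'x' -> {1,2,3,4}, take 2 (2->2 ok)
  t9 'x' -> {1,2,3,4}, take 4 (2->4 ok)
  t10 'x' -> {1,2,3,4}, take 2 (4->2 ok)
  t11 'x' -> {1,2,3,4}, take 2 (2->2 ok)
  t12 'x' -> {1,2,3,4}, take 2 (2->2 ok)
  t13 'x' -> {1,2,3,4}, take 4 (2->4 ok)
  t14 'x' -> {1,2,3,4}, take 1 (4->1 ok)
  t15 'y' -> {0}, take 0 (1->0 ok)
  t16 'x' -> {1,2,3,4}, take 3 (0->3 ok)
  t17 'x' -> {1,2,3,4}, take 3 (3->3 ok)
  t18 'y' -> {0}, take 0 (3->0 ok)

0,4,1,2,2,4,2,2,2,4,2,2,2,4,1,0,3,3,0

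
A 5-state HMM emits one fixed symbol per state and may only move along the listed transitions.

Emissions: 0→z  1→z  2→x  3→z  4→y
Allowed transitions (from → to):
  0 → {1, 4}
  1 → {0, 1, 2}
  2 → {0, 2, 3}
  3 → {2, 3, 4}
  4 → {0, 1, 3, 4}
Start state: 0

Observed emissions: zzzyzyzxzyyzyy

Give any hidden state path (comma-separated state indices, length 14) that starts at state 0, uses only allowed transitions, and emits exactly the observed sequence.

0,1,0,4,3,4,3,2,0,4,4,0,4,4

  pos 0: z in {0,1,3}, choose 0; start
  pos 1: z in {0,1,3}, choose 1; 0->1 ok
  pos 2: z in {0,1,3}, choose 0; 1->0 ok
  pos 3: y in {4}, choose 4; 0->4 ok
  pos 4: z in {0,1,3}, choose 3; 4->3 ok
  pos 5: y in {4}, choose 4; 3->4 ok
  pos 6: z in {0,1,3}, choose 3; 4->3 ok
  pos 7: x in {2}, choose 2; 3->2 ok
  pos 8: z in {0,1,3}, choose 0; 2->0 ok
  pos 9: y in {4}, choose 4; 0->4 ok
  pos 10: y in {4}, choose 4; 4->4 ok
  pos 11: z in {0,1,3}, choose 0; 4->0 ok
  pos 12: y in {4}, choose 4; 0->4 ok
  pos 13: y in {4}, choose 4; 4->4 ok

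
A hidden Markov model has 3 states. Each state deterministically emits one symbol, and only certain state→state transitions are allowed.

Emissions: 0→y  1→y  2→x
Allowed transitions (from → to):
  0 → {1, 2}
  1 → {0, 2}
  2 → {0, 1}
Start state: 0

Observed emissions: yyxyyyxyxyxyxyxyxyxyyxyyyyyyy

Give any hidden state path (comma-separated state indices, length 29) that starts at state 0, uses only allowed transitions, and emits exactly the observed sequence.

  [0] y  {0,1}  => 0  start
  [1] y  {0,1}  => 1  0->1 ok
  [2] x  {2}  => 2  1->2 ok
  [3] y  {0,1}  => 1  2->1 ok
  [4] y  {0,1}  => 0  1->0 ok
  [5] y  {0,1}  => 1  0->1 ok
  [6] x  {2}  => 2  1->2 ok
  [7] y  {0,1}  => 0  2->0 ok
  [8] x  {2}  => 2  0->2 ok
  [9] y  {0,1}  => 0  2->0 ok
  [10] x  {2}  => 2  0->2 ok
  [11] y  {0,1}  => 0  2->0 ok
  [12] x  {2}  => 2  0->2 ok
  [13] y  {0,1}  => 1  2->1 ok
  [14] x  {2}  => 2  1->2 ok
  [15] y  {0,1}  => 0  2->0 ok
  [16] x  {2}  => 2  0->2 ok
  [17] y  {0,1}  => 0  2->0 ok
  [18] x  {2}  => 2  0->2 ok
  [19] y  {0,1}  => 1  2->1 ok
  [20] y  {0,1}  => 0  1->0 ok
  [21] x  {2}  => 2  0->2 ok
  [22] y  {0,1}  => 0  2->0 ok
  [23] y  {0,1}  => 1  0->1 ok
  [24] y  {0,1}  => 0  1->0 ok
  [25] y  {0,1}  => 1  0->1 ok
  [26] y  {0,1}  => 0  1->0 ok
  [27] y  {0,1}  => 1  0->1 ok
  [28] y  {0,1}  => 0  1->0 ok

0,1,2,1,0,1,2,0,2,0,2,0,2,1,2,0,2,0,2,1,0,2,0,1,0,1,0,1,0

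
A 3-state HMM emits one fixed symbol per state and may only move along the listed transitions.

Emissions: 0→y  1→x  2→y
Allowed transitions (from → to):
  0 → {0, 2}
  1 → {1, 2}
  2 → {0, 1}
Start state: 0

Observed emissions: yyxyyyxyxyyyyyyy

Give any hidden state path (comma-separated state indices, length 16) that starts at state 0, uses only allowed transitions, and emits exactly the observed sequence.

0,2,1,2,0,2,1,2,1,2,0,0,0,2,0,2

  pos 0: y in {0,2}, choose 0; start
  pos 1: y in {0,2}, choose 2; 0->2 ok
  pos 2: x in {1}, choose 1; 2->1 ok
  pos 3: y in {0,2}, choose 2; 1->2 ok
  pos 4: y in {0,2}, choose 0; 2->0 ok
  pos 5: y in {0,2}, choose 2; 0->2 ok
  pos 6: x in {1}, choose 1; 2->1 ok
  pos 7: y in {0,2}, choose 2; 1->2 ok
  pos 8: x in {1}, choose 1; 2->1 ok
  pos 9: y in {0,2}, choose 2; 1->2 ok
  pos 10: y in {0,2}, choose 0; 2->0 ok
  pos 11: y in {0,2}, choose 0; 0->0 ok
  pos 12: y in {0,2}, choose 0; 0->0 ok
  pos 13: y in {0,2}, choose 2; 0->2 ok
  pos 14: y in {0,2}, choose 0; 2->0 ok
  pos 15: y in {0,2}, choose 2; 0->2 ok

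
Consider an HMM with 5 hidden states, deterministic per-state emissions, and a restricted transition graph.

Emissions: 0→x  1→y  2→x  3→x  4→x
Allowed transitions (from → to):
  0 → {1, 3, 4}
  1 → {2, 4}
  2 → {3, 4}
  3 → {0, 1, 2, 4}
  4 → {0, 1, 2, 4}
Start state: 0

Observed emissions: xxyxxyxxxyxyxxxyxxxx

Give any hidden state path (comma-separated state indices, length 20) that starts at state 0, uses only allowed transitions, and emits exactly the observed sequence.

  [0] x  {0,2,3,4}  => 0  start
  [1] x  {0,2,3,4}  => 3  0->3 ok
  [2] y  {1}  => 1  3->1 ok
  [3] x  {0,2,3,4}  => 2  1->2 ok
  [4] x  {0,2,3,4}  => 4  2->4 ok
  [5] y  {1}  => 1  4->1 ok
  [6] x  {0,2,3,4}  => 4  1->4 ok
  [7] x  {0,2,3,4}  => 2  4->2 ok
  [8] x  {0,2,3,4}  => 3  2->3 ok
  [9] y  {1}  => 1  3->1 ok
  [10] x  {0,2,3,4}  => 4  1->4 ok
  [11] y  {1}  => 1  4->1 ok
  [12] x  {0,2,3,4}  => 4  1->4 ok
  [13] x  {0,2,3,4}  => 2  4->2 ok
  [14] x  {0,2,3,4}  => 4  2->4 ok
  [15] y  {1}  => 1  4->1 ok
  [16] x  {0,2,3,4}  => 2  1->2 ok
  [17] x  {0,2,3,4}  => 4  2->4 ok
  [18] x  {0,2,3,4}  => 0  4->0 ok
  [19] x  {0,2,3,4}  => 3  0->3 ok

0,3,1,2,4,1,4,2,3,1,4,1,4,2,4,1,2,4,0,3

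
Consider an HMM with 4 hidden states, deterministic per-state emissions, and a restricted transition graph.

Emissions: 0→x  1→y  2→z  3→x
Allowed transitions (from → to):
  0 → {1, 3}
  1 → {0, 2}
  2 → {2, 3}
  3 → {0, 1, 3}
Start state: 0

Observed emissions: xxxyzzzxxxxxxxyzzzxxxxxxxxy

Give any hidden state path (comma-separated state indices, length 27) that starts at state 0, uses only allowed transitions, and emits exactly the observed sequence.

0,3,3,1,2,2,2,3,3,3,0,3,3,0,1,2,2,2,3,0,3,3,3,0,3,0,1

  [0] x  {0,3}  => 0  start
  [1] x  {0,3}  => 3  0->3 ok
  [2] x  {0,3}  => 3  3->3 ok
  [3] y  {1}  => 1  3->1 ok
  [4] z  {2}  => 2  1->2 ok
  [5] z  {2}  => 2  2->2 ok
  [6] z  {2}  => 2  2->2 ok
  [7] x  {0,3}  => 3  2->3 ok
  [8] x  {0,3}  => 3  3->3 ok
  [9] x  {0,3}  => 3  3->3 ok
  [10] x  {0,3}  => 0  3->0 ok
  [11] x  {0,3}  => 3  0->3 ok
  [12] x  {0,3}  => 3  3->3 ok
  [13] x  {0,3}  => 0  3->0 ok
  [14] y  {1}  => 1  0->1 ok
  [15] z  {2}  => 2  1->2 ok
  [16] z  {2}  => 2  2->2 ok
  [17] z  {2}  => 2  2->2 ok
  [18] x  {0,3}  => 3  2->3 ok
  [19] x  {0,3}  => 0  3->0 ok
  [20] x  {0,3}  => 3  0->3 ok
  [21] x  {0,3}  => 3  3->3 ok
  [22] x  {0,3}  => 3  3->3 ok
  [23] x  {0,3}  => 0  3->0 ok
  [24] x  {0,3}  => 3  0->3 ok
  [25] x  {0,3}  => 0  3->0 ok
  [26] y  {1}  => 1  0->1 ok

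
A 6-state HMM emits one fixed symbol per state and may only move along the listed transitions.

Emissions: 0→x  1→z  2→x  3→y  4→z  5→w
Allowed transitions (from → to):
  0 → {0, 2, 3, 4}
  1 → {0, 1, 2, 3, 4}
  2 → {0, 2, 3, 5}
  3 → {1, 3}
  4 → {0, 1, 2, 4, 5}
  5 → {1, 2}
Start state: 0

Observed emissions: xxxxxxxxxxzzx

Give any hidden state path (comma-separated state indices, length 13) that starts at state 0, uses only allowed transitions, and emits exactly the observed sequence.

  t0 'x' -> {0,2}, take 0 (start)
  t1 'x' -> {0,2}, take 0 (0->0 ok)
  t2 'x' -> {0,2}, take 2 (0->2 ok)
  t3 'x' -> {0,2}, take 0 (2->0 ok)
  t4 'x' -> {0,2}, take 2 (0->2 ok)
  t5 'x' -> {0,2}, take 2 (2->2 ok)
  t6 'x' -> {0,2}, take 2 (2->2 ok)
  t7 'x' -> {0,2}, take 0 (2->0 ok)
  t8 'x' -> {0,2}, take 0 (0->0 ok)
  t9 'x' -> {0,2}, take 0 (0->0 ok)
  t10 'z' -> {1,4}, take 4 (0->4 ok)
  t11 'z' -> {1,4}, take 1 (4->1 ok)
  t12 'x' -> {0,2}, take 2 (1->2 ok)

0,0,2,0,2,2,2,0,0,0,4,1,2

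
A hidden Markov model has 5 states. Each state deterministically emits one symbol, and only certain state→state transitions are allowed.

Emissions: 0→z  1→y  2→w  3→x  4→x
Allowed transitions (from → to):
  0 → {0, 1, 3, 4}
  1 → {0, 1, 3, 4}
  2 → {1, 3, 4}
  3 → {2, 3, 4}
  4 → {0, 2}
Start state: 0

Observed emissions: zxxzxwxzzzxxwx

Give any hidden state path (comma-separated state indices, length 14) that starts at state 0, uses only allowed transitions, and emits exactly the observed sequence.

0,3,4,0,3,2,4,0,0,0,3,3,2,3

  t0 'z' -> {0}, take 0 (start)
  t1 'x' -> {3,4}, take 3 (0->3 ok)
  t2 'x' -> {3,4}, take 4 (3->4 ok)
  t3 'z' -> {0}, take 0 (4->0 ok)
  t4 'x' -> {3,4}, take 3 (0->3 ok)
  t5 'w' -> {2}, take 2 (3->2 ok)
  t6 'x' -> {3,4}, take 4 (2->4 ok)
  t7 'z' -> {0}, take 0 (4->0 ok)
  t8 'z' -> {0}, take 0 (0->0 ok)
  t9 'z' -> {0}, take 0 (0->0 ok)
  t10 'x' -> {3,4}, take 3 (0->3 ok)
  t11 'x' -> {3,4}, take 3 (3->3 ok)
  t12 'w' -> {2}, take 2 (3->2 ok)
  t13 'x' -> {3,4}, take 3 (2->3 ok)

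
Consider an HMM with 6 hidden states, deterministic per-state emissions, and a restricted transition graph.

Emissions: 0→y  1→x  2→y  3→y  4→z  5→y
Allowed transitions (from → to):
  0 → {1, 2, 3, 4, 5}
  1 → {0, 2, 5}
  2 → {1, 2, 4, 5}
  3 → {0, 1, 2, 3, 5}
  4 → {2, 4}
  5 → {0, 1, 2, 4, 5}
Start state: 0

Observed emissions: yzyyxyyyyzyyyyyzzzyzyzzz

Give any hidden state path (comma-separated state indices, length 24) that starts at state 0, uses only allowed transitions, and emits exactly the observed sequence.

0,4,2,2,1,0,3,5,5,4,2,2,2,5,5,4,4,4,2,4,2,4,4,4

  0: obs=y cand={0,2,3,5} pick 0 [start]
  1: obs=z cand={4} pick 4 [0->4 ok]
  2: obs=y cand={0,2,3,5} pick 2 [4->2 ok]
  3: obs=y cand={0,2,3,5} pick 2 [2->2 ok]
  4: obs=x cand={1} pick 1 [2->1 ok]
  5: obs=y cand={0,2,3,5} pick 0 [1->0 ok]
  6: obs=y cand={0,2,3,5} pick 3 [0->3 ok]
  7: obs=y cand={0,2,3,5} pick 5 [3->5 ok]
  8: obs=y cand={0,2,3,5} pick 5 [5->5 ok]
  9: obs=z cand={4} pick 4 [5->4 ok]
  10: obs=y cand={0,2,3,5} pick 2 [4->2 ok]
  11: obs=y cand={0,2,3,5} pick 2 [2->2 ok]
  12: obs=y cand={0,2,3,5} pick 2 [2->2 ok]
  13: obs=y cand={0,2,3,5} pick 5 [2->5 ok]
  14: obs=y cand={0,2,3,5} pick 5 [5->5 ok]
  15: obs=z cand={4} pick 4 [5->4 ok]
  16: obs=z cand={4} pick 4 [4->4 ok]
  17: obs=z cand={4} pick 4 [4->4 ok]
  18: obs=y cand={0,2,3,5} pick 2 [4->2 ok]
  19: obs=z cand={4} pick 4 [2->4 ok]
  20: obs=y cand={0,2,3,5} pick 2 [4->2 ok]
  21: obs=z cand={4} pick 4 [2->4 ok]
  22: obs=z cand={4} pick 4 [4->4 ok]
  23: obs=z cand={4} pick 4 [4->4 ok]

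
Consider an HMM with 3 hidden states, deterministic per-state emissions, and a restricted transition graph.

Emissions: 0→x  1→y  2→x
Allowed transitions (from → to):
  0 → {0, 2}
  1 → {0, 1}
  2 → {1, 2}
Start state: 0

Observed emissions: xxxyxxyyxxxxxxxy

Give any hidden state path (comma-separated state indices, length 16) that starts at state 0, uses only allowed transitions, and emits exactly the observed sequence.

0,2,2,1,0,2,1,1,0,0,0,2,2,2,2,1

  [0] x  {0,2}  => 0  start
  [1] x  {0,2}  => 2  0->2 ok
  [2] x  {0,2}  => 2  2->2 ok
  [3] y  {1}  => 1  2->1 ok
  [4] x  {0,2}  => 0  1->0 ok
  [5] x  {0,2}  => 2  0->2 ok
  [6] y  {1}  => 1  2->1 ok
  [7] y  {1}  => 1  1->1 ok
  [8] x  {0,2}  => 0  1->0 ok
  [9] x  {0,2}  => 0  0->0 ok
  [10] x  {0,2}  => 0  0->0 ok
  [11] x  {0,2}  => 2  0->2 ok
  [12] x  {0,2}  => 2  2->2 ok
  [13] x  {0,2}  => 2  2->2 ok
  [14] x  {0,2}  => 2  2->2 ok
  [15] y  {1}  => 1  2->1 ok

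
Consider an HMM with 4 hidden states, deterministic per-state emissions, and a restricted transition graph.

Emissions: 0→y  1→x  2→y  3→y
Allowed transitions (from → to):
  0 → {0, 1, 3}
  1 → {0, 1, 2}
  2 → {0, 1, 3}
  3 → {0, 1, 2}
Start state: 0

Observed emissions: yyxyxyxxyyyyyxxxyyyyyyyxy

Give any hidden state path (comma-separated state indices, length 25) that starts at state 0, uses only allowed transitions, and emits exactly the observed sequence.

  0: obs=y cand={0,2,3} pick 0 [start]
  1: obs=y cand={0,2,3} pick 3 [0->3 ok]
  2: obs=x cand={1} pick 1 [3->1 ok]
  3: obs=y cand={0,2,3} pick 2 [1->2 ok]
  4: obs=x cand={1} pick 1 [2->1 ok]
  5: obs=y cand={0,2,3} pick 2 [1->2 ok]
  6: obs=x cand={1} pick 1 [2->1 ok]
  7: obs=x cand={1} pick 1 [1->1 ok]
  8: obs=y cand={0,2,3} pick 2 [1->2 ok]
  9: obs=y cand={0,2,3} pick 0 [2->0 ok]
  10: obs=y cand={0,2,3} pick 3 [0->3 ok]
  11: obs=y cand={0,2,3} pick 2 [3->2 ok]
  12: obs=y cand={0,2,3} pick 0 [2->0 ok]
  13: obs=x cand={1} pick 1 [0->1 ok]
  14: obs=x cand={1} pick 1 [1->1 ok]
  15: obs=x cand={1} pick 1 [1->1 ok]
  16: obs=y cand={0,2,3} pick 0 [1->0 ok]
  17: obs=y cand={0,2,3} pick 3 [0->3 ok]
  18: obs=y cand={0,2,3} pick 0 [3->0 ok]
  19: obs=y cand={0,2,3} pick 0 [0->0 ok]
  20: obs=y cand={0,2,3} pick 3 [0->3 ok]
  21: obs=y cand={0,2,3} pick 0 [3->0 ok]
  22: obs=y cand={0,2,3} pick 3 [0->3 ok]
  23: obs=x cand={1} pick 1 [3->1 ok]
  24: obs=y cand={0,2,3} pick 2 [1->2 ok]

0,3,1,2,1,2,1,1,2,0,3,2,0,1,1,1,0,3,0,0,3,0,3,1,2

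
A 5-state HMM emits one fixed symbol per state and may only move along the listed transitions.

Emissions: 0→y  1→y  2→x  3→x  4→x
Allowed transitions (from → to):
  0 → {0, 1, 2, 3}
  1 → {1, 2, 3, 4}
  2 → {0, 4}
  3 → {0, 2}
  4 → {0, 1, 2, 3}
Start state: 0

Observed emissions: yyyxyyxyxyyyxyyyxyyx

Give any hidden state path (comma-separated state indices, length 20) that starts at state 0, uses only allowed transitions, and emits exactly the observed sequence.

  [0] y  {0,1}  => 0  start
  [1] y  {0,1}  => 1  0->1 ok
  [2] y  {0,1}  => 1  1->1 ok
  [3] x  {2,3,4}  => 4  1->4 ok
  [4] y  {0,1}  => 0  4->0 ok
  [5] y  {0,1}  => 1  0->1 ok
  [6] x  {2,3,4}  => 3  1->3 ok
  [7] y  {0,1}  => 0  3->0 ok
  [8] x  {2,3,4}  => 3  0->3 ok
  [9] y  {0,1}  => 0  3->0 ok
  [10] y  {0,1}  => 0  0->0 ok
  [11] y  {0,1}  => 1  0->1 ok
  [12] x  {2,3,4}  => 3  1->3 ok
  [13] y  {0,1}  => 0  3->0 ok
  [14] y  {0,1}  => 0  0->0 ok
  [15] y  {0,1}  => 0  0->0 ok
  [16] x  {2,3,4}  => 2  0->2 ok
  [17] y  {0,1}  => 0  2->0 ok
  [18] y  {0,1}  => 1  0->1 ok
  [19] x  {2,3,4}  => 2  1->2 ok

0,1,1,4,0,1,3,0,3,0,0,1,3,0,0,0,2,0,1,2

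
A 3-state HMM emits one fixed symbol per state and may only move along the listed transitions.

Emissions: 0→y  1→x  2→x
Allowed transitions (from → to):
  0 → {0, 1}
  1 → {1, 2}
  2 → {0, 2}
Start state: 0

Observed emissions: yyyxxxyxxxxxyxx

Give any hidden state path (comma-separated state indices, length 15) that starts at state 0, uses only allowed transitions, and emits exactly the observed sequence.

  0: obs=y cand={0} pick 0 [start]
  1: obs=y cand={0} pick 0 [0->0 ok]
  2: obs=y cand={0} pick 0 [0->0 ok]
  3: obs=x cand={1,2} pick 1 [0->1 ok]
  4: obs=x cand={1,2} pick 2 [1->2 ok]
  5: obs=x cand={1,2} pick 2 [2->2 ok]
  6: obs=y cand={0} pick 0 [2->0 ok]
  7: obs=x cand={1,2} pick 1 [0->1 ok]
  8: obs=x cand={1,2} pick 1 [1->1 ok]
  9: obs=x cand={1,2} pick 1 [1->1 ok]
  10: obs=x cand={1,2} pick 2 [1->2 ok]
  11: obs=x cand={1,2} pick 2 [2->2 ok]
  12: obs=y cand={0} pick 0 [2->0 ok]
  13: obs=x cand={1,2} pick 1 [0->1 ok]
  14: obs=x cand={1,2} pick 2 [1->2 ok]

0,0,0,1,2,2,0,1,1,1,2,2,0,1,2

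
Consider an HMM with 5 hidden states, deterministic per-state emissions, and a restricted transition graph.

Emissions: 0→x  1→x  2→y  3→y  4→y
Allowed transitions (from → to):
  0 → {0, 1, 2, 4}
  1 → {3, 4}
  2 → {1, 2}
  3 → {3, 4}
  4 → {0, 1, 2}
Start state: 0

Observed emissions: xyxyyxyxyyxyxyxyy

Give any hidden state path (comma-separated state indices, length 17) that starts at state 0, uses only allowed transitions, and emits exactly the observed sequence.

0,4,0,2,2,1,4,1,3,4,0,4,1,4,1,3,4

  t0 'x' -> {0,1}, take 0 (start)
  t1 'y' -> {2,3,4}, take 4 (0->4 ok)
  t2 'x' -> {0,1}, take 0 (4->0 ok)
  t3 'y' -> {2,3,4}, take 2 (0->2 ok)
  t4 'y' -> {2,3,4}, take 2 (2->2 ok)
  t5 'x' -> {0,1}, take 1 (2->1 ok)
  t6 'y' -> {2,3,4}, take 4 (1->4 ok)
  t7 'x' -> {0,1}, take 1 (4->1 ok)
  t8 'y' -> {2,3,4}, take 3 (1->3 ok)
  t9 'y' -> {2,3,4}, take 4 (3->4 ok)
  t10 'x' -> {0,1}, take 0 (4->0 ok)
  t11 'y' -> {2,3,4}, take 4 (0->4 ok)
  t12 'x' -> {0,1}, take 1 (4->1 ok)
  t13 'y' -> {2,3,4}, take 4 (1->4 ok)
  t14 'x' -> {0,1}, take 1 (4->1 ok)
  t15 'y' -> {2,3,4}, take 3 (1->3 ok)
  t16 'y' -> {2,3,4}, take 4 (3->4 ok)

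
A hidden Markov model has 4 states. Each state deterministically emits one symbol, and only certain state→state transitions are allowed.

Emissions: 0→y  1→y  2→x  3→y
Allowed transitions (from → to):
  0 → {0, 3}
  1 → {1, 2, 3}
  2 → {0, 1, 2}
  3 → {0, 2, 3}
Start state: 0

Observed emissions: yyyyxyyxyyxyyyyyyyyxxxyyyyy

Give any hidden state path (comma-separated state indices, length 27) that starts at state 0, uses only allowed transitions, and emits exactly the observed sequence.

0,0,3,3,2,1,3,2,1,3,2,1,3,3,3,3,0,3,3,2,2,2,1,1,1,3,3

  [0] y  {0,1,3}  => 0  start
  [1] y  {0,1,3}  => 0  0->0 ok
  [2] y  {0,1,3}  => 3  0->3 ok
  [3] y  {0,1,3}  => 3  3->3 ok
  [4] x  {2}  => 2  3->2 ok
  [5] y  {0,1,3}  => 1  2->1 ok
  [6] y  {0,1,3}  => 3  1->3 ok
  [7] x  {2}  => 2  3->2 ok
  [8] y  {0,1,3}  => 1  2->1 ok
  [9] y  {0,1,3}  => 3  1->3 ok
  [10] x  {2}  => 2  3->2 ok
  [11] y  {0,1,3}  => 1  2->1 ok
  [12] y  {0,1,3}  => 3  1->3 ok
  [13] y  {0,1,3}  => 3  3->3 ok
  [14] y  {0,1,3}  => 3  3->3 ok
  [15] y  {0,1,3}  => 3  3->3 ok
  [16] y  {0,1,3}  => 0  3->0 ok
  [17] y  {0,1,3}  => 3  0->3 ok
  [18] y  {0,1,3}  => 3  3->3 ok
  [19] x  {2}  => 2  3->2 ok
  [20] x  {2}  => 2  2->2 ok
  [21] x  {2}  => 2  2->2 ok
  [22] y  {0,1,3}  => 1  2->1 ok
  [23] y  {0,1,3}  => 1  1->1 ok
  [24] y  {0,1,3}  => 1  1->1 ok
  [25] y  {0,1,3}  => 3  1->3 ok
  [26] y  {0,1,3}  => 3  3->3 ok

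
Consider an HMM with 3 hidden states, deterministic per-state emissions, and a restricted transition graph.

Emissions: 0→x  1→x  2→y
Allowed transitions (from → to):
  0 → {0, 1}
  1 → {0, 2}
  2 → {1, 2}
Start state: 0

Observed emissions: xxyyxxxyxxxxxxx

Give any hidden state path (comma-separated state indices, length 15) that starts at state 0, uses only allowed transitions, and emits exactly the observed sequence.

0,1,2,2,1,0,1,2,1,0,1,0,0,0,1

  t0 'x' -> {0,1}, take 0 (start)
  t1 'x' -> {0,1}, take 1 (0->1 ok)
  t2 'y' -> {2}, take 2 (1->2 ok)
  t3 'y' -> {2}, take 2 (2->2 ok)
  t4 'x' -> {0,1}, take 1 (2->1 ok)
  t5 'x' -> {0,1}, take 0 (1->0 ok)
  t6 'x' -> {0,1}, take 1 (0->1 ok)
  t7 'y' -> {2}, take 2 (1->2 ok)
  t8 'x' -> {0,1}, take 1 (2->1 ok)
  t9 'x' -> {0,1}, take 0 (1->0 ok)
  t10 'x' -> {0,1}, take 1 (0->1 ok)
  t11 'x' -> {0,1}, take 0 (1->0 ok)
  t12 'x' -> {0,1}, take 0 (0->0 ok)
  t13 'x' -> {0,1}, take 0 (0->0 ok)
  t14 'x' -> {0,1}, take 1 (0->1 ok)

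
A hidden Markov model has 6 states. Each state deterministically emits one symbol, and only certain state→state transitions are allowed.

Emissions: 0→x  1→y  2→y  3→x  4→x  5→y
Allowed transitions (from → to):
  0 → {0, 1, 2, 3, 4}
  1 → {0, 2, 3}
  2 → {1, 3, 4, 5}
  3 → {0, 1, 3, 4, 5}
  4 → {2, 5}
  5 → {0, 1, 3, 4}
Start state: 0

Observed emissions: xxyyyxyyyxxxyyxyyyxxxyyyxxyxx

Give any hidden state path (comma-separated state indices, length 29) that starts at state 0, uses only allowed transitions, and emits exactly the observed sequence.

  t0 'x' -> {0,3,4}, take 0 (start)
  t1 'x' -> {0,3,4}, take 4 (0->4 ok)
  t2 'y' -> {1,2,5}, take 2 (4->2 ok)
  t3 'y' -> {1,2,5}, take 5 (2->5 ok)
  t4 'y' -> {1,2,5}, take 1 (5->1 ok)
  t5 'x' -> {0,3,4}, take 3 (1->3 ok)
  t6 'y' -> {1,2,5}, take 1 (3->1 ok)
  t7 'y' -> {1,2,5}, take 2 (1->2 ok)
  t8 'y' -> {1,2,5}, take 1 (2->1 ok)
  t9 'x' -> {0,3,4}, take 3 (1->3 ok)
  t10 'x' -> {0,3,4}, take 3 (3->3 ok)
  t11 'x' -> {0,3,4}, take 4 (3->4 ok)
  t12 'y' -> {1,2,5}, take 5 (4->5 ok)
  t13 'y' -> {1,2,5}, take 1 (5->1 ok)
  t14 'x' -> {0,3,4}, take 3 (1->3 ok)
  t15 'y' -> {1,2,5}, take 1 (3->1 ok)
  t16 'y' -> {1,2,5}, take 2 (1->2 ok)
  t17 'y' -> {1,2,5}, take 1 (2->1 ok)
  t18 'x' -> {0,3,4}, take 0 (1->0 ok)
  t19 'x' -> {0,3,4}, take 0 (0->0 ok)
  t20 'x' -> {0,3,4}, take 3 (0->3 ok)
  t21 'y' -> {1,2,5}, take 1 (3->1 ok)
  t22 'y' -> {1,2,5}, take 2 (1->2 ok)
  t23 'y' -> {1,2,5}, take 1 (2->1 ok)
  t24 'x' -> {0,3,4}, take 3 (1->3 ok)
  t25 'x' -> {0,3,4}, take 4 (3->4 ok)
  t26 'y' -> {1,2,5}, take 5 (4->5 ok)
  t27 'x' -> {0,3,4}, take 0 (5->0 ok)
  t28 'x' -> {0,3,4}, take 4 (0->4 ok)

0,4,2,5,1,3,1,2,1,3,3,4,5,1,3,1,2,1,0,0,3,1,2,1,3,4,5,0,4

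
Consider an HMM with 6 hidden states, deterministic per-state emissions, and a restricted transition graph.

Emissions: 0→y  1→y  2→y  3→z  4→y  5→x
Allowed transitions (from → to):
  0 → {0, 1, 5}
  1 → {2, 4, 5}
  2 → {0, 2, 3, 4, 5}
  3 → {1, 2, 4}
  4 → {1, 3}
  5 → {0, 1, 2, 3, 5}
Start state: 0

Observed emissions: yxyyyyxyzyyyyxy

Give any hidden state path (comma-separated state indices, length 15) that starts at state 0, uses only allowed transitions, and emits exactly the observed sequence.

0,5,2,2,2,2,5,2,3,4,1,4,1,5,1

  pos 0: y in {0,1,2,4}, choose 0; start
  pos 1: x in {5}, choose 5; 0->5 ok
  pos 2: y in {0,1,2,4}, choose 2; 5->2 ok
  pos 3: y in {0,1,2,4}, choose 2; 2->2 ok
  pos 4: y in {0,1,2,4}, choose 2; 2->2 ok
  pos 5: y in {0,1,2,4}, choose 2; 2->2 ok
  pos 6: x in {5}, choose 5; 2->5 ok
  pos 7: y in {0,1,2,4}, choose 2; 5->2 ok
  pos 8: z in {3}, choose 3; 2->3 ok
  pos 9: y in {0,1,2,4}, choose 4; 3->4 ok
  pos 10: y in {0,1,2,4}, choose 1; 4->1 ok
  pos 11: y in {0,1,2,4}, choose 4; 1->4 ok
  pos 12: y in {0,1,2,4}, choose 1; 4->1 ok
  pos 13: x in {5}, choose 5; 1->5 ok
  pos 14: y in {0,1,2,4}, choose 1; 5->1 ok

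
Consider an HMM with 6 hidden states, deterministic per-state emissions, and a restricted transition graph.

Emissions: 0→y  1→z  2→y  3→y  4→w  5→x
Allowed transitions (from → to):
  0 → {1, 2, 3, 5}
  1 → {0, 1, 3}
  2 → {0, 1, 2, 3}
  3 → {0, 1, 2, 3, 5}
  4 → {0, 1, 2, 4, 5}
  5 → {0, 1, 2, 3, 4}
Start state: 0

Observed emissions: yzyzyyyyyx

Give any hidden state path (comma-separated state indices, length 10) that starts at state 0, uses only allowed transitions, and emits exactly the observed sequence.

  pos 0: y in {0,2,3}, choose 0; start
  pos 1: z in {1}, choose 1; 0->1 ok
  pos 2: y in {0,2,3}, choose 3; 1->3 ok
  pos 3: z in {1}, choose 1; 3->1 ok
  pos 4: y in {0,2,3}, choose 0; 1->0 ok
  pos 5: y in {0,2,3}, choose 3; 0->3 ok
  pos 6: y in {0,2,3}, choose 3; 3->3 ok
  pos 7: y in {0,2,3}, choose 0; 3->0 ok
  pos 8: y in {0,2,3}, choose 3; 0->3 ok
  pos 9: x in {5}, choose 5; 3->5 ok

0,1,3,1,0,3,3,0,3,5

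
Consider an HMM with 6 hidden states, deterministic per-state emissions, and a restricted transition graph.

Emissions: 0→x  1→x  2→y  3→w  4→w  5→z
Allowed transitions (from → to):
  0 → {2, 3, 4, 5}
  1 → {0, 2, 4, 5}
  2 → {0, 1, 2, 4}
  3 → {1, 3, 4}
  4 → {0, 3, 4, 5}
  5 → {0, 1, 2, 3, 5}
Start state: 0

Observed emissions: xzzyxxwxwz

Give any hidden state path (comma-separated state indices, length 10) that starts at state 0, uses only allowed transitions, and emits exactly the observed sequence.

  [0] x  {0,1}  => 0  start
  [1] z  {5}  => 5  0->5 ok
  [2] z  {5}  => 5  5->5 ok
  [3] y  {2}  => 2  5->2 ok
  [4] x  {0,1}  => 1  2->1 ok
  [5] x  {0,1}  => 0  1->0 ok
  [6] w  {3,4}  => 4  0->4 ok
  [7] x  {0,1}  => 0  4->0 ok
  [8] w  {3,4}  => 4  0->4 ok
  [9] z  {5}  => 5  4->5 ok

0,5,5,2,1,0,4,0,4,5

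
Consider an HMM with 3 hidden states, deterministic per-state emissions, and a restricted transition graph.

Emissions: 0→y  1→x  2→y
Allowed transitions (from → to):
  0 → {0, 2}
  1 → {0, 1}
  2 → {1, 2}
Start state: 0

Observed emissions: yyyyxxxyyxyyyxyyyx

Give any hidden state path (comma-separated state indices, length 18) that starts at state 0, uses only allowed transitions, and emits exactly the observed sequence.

0,0,2,2,1,1,1,0,2,1,0,2,2,1,0,0,2,1

  [0] y  {0,2}  => 0  start
  [1] y  {0,2}  => 0  0->0 ok
  [2] y  {0,2}  => 2  0->2 ok
  [3] y  {0,2}  => 2  2->2 ok
  [4] x  {1}  => 1  2->1 ok
  [5] x  {1}  => 1  1->1 ok
  [6] x  {1}  => 1  1->1 ok
  [7] y  {0,2}  => 0  1->0 ok
  [8] y  {0,2}  => 2  0->2 ok
  [9] x  {1}  => 1  2->1 ok
  [10] y  {0,2}  => 0  1->0 ok
  [11] y  {0,2}  => 2  0->2 ok
  [12] y  {0,2}  => 2  2->2 ok
  [13] x  {1}  => 1  2->1 ok
  [14] y  {0,2}  => 0  1->0 ok
  [15] y  {0,2}  => 0  0->0 ok
  [16] y  {0,2}  => 2  0->2 ok
  [17] x  {1}  => 1  2->1 ok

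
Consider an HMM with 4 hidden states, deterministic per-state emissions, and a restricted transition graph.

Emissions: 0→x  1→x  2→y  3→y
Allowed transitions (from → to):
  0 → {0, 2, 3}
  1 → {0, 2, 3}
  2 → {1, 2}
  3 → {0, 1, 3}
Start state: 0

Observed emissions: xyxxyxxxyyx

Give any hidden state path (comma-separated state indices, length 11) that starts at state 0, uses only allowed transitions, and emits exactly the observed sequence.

  0: obs=x cand={0,1} pick 0 [start]
  1: obs=y cand={2,3} pick 3 [0->3 ok]
  2: obs=x cand={0,1} pick 1 [3->1 ok]
  3: obs=x cand={0,1} pick 0 [1->0 ok]
  4: obs=y cand={2,3} pick 3 [0->3 ok]
  5: obs=x cand={0,1} pick 0 [3->0 ok]
  6: obs=x cand={0,1} pick 0 [0->0 ok]
  7: obs=x cand={0,1} pick 0 [0->0 ok]
  8: obs=y cand={2,3} pick 2 [0->2 ok]
  9: obs=y cand={2,3} pick 2 [2->2 ok]
  10: obs=x cand={0,1} pick 1 [2->1 ok]

0,3,1,0,3,0,0,0,2,2,1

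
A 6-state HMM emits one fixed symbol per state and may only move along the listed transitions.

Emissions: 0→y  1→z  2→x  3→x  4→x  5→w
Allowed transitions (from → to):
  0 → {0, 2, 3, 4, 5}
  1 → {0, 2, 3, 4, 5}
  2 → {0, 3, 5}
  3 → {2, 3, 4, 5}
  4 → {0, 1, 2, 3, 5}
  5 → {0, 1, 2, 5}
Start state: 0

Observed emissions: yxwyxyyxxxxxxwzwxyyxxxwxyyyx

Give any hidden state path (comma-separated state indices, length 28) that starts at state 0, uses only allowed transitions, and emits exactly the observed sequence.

  t0 'y' -> {0}, take 0 (start)
  t1 'x' -> {2,3,4}, take 2 (0->2 ok)
  t2 'w' -> {5}, take 5 (2->5 ok)
  t3 'y' -> {0}, take 0 (5->0 ok)
  t4 'x' -> {2,3,4}, take 4 (0->4 ok)
  t5 'y' -> {0}, take 0 (4->0 ok)
  t6 'y' -> {0}, take 0 (0->0 ok)
  t7 'x' -> {2,3,4}, take 3 (0->3 ok)
  t8 'x' -> {2,3,4}, take 3 (3->3 ok)
  t9 'x' -> {2,3,4}, take 2 (3->2 ok)
  t10 'x' -> {2,3,4}, take 3 (2->3 ok)
  t11 'x' -> {2,3,4}, take 4 (3->4 ok)
  t12 'x' -> {2,3,4}, take 2 (4->2 ok)
  t13 'w' -> {5}, take 5 (2->5 ok)
  t14 'z' -> {1}, take 1 (5->1 ok)
  t15 'w' -> {5}, take 5 (1->5 ok)
  t16 'x' -> {2,3,4}, take 2 (5->2 ok)
  t17 'y' -> {0}, take 0 (2->0 ok)
  t18 'y' -> {0}, take 0 (0->0 ok)
  t19 'x' -> {2,3,4}, take 4 (0->4 ok)
  t20 'x' -> {2,3,4}, take 3 (4->3 ok)
  t21 'x' -> {2,3,4}, take 2 (3->2 ok)
  t22 'w' -> {5}, take 5 (2->5 ok)
  t23 'x' -> {2,3,4}, take 2 (5->2 ok)
  t24 'y' -> {0}, take 0 (2->0 ok)
  t25 'y' -> {0}, take 0 (0->0 ok)
  t26 'y' -> {0}, take 0 (0->0 ok)
  t27 'x' -> {2,3,4}, take 4 (0->4 ok)

0,2,5,0,4,0,0,3,3,2,3,4,2,5,1,5,2,0,0,4,3,2,5,2,0,0,0,4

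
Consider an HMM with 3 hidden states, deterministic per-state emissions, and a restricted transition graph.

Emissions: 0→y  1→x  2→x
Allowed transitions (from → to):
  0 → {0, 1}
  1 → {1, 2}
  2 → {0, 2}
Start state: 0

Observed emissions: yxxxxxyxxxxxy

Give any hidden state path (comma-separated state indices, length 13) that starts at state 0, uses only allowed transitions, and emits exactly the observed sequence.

  t0 'y' -> {0}, take 0 (start)
  t1 'x' -> {1,2}, take 1 (0->1 ok)
  t2 'x' -> {1,2}, take 1 (1->1 ok)
  t3 'x' -> {1,2}, take 1 (1->1 ok)
  t4 'x' -> {1,2}, take 2 (1->2 ok)
  t5 'x' -> {1,2}, take 2 (2->2 ok)
  t6 'y' -> {0}, take 0 (2->0 ok)
  t7 'x' -> {1,2}, take 1 (0->1 ok)
  t8 'x' -> {1,2}, take 1 (1->1 ok)
  t9 'x' -> {1,2}, take 2 (1->2 ok)
  t10 'x' -> {1,2}, take 2 (2->2 ok)
  t11 'x' -> {1,2}, take 2 (2->2 ok)
  t12 'y' -> {0}, take 0 (2->0 ok)

0,1,1,1,2,2,0,1,1,2,2,2,0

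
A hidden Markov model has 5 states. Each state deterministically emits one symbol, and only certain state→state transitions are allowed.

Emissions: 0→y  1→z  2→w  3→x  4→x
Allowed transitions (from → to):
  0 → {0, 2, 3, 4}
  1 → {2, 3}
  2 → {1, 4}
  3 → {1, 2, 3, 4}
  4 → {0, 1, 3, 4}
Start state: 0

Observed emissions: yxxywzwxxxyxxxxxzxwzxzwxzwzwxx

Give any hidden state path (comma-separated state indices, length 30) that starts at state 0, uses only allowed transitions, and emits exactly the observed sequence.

0,3,4,0,2,1,2,4,3,4,0,3,3,4,3,4,1,3,2,1,3,1,2,4,1,2,1,2,4,3

  pos 0: y in {0}, choose 0; start
  pos 1: x in {3,4}, choose 3; 0->3 ok
  pos 2: x in {3,4}, choose 4; 3->4 ok
  pos 3: y in {0}, choose 0; 4->0 ok
  pos 4: w in {2}, choose 2; 0->2 ok
  pos 5: z in {1}, choose 1; 2->1 ok
  pos 6: w in {2}, choose 2; 1->2 ok
  pos 7: x in {3,4}, choose 4; 2->4 ok
  pos 8: x in {3,4}, choose 3; 4->3 ok
  pos 9: x in {3,4}, choose 4; 3->4 ok
  pos 10: y in {0}, choose 0; 4->0 ok
  pos 11: x in {3,4}, choose 3; 0->3 ok
  pos 12: x in {3,4}, choose 3; 3->3 ok
  pos 13: x in {3,4}, choose 4; 3->4 ok
  pos 14: x in {3,4}, choose 3; 4->3 ok
  pos 15: x in {3,4}, choose 4; 3->4 ok
  pos 16: z in {1}, choose 1; 4->1 ok
  pos 17: x in {3,4}, choose 3; 1->3 ok
  pos 18: w in {2}, choose 2; 3->2 ok
  pos 19: z in {1}, choose 1; 2->1 ok
  pos 20: x in {3,4}, choose 3; 1->3 ok
  pos 21: z in {1}, choose 1; 3->1 ok
  pos 22: w in {2}, choose 2; 1->2 ok
  pos 23: x in {3,4}, choose 4; 2->4 ok
  pos 24: z in {1}, choose 1; 4->1 ok
  pos 25: w in {2}, choose 2; 1->2 ok
  pos 26: z in {1}, choose 1; 2->1 ok
  pos 27: w in {2}, choose 2; 1->2 ok
  pos 28: x in {3,4}, choose 4; 2->4 ok
  pos 29: x in {3,4}, choose 3; 4->3 ok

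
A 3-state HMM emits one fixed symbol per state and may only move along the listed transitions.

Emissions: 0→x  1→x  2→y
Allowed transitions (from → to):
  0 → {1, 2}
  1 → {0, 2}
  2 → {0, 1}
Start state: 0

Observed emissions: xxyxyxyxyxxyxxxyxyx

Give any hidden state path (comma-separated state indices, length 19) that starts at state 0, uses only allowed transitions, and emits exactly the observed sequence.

0,1,2,1,2,0,2,0,2,1,0,2,0,1,0,2,1,2,0

  pos 0: x in {0,1}, choose 0; start
  pos 1: x in {0,1}, choose 1; 0->1 ok
  pos 2: y in {2}, choose 2; 1->2 ok
  pos 3: x in {0,1}, choose 1; 2->1 ok
  pos 4: y in {2}, choose 2; 1->2 ok
  pos 5: x in {0,1}, choose 0; 2->0 ok
  pos 6: y in {2}, choose 2; 0->2 ok
  pos 7: x in {0,1}, choose 0; 2->0 ok
  pos 8: y in {2}, choose 2; 0->2 ok
  pos 9: x in {0,1}, choose 1; 2->1 ok
  pos 10: x in {0,1}, choose 0; 1->0 ok
  pos 11: y in {2}, choose 2; 0->2 ok
  pos 12: x in {0,1}, choose 0; 2->0 ok
  pos 13: x in {0,1}, choose 1; 0->1 ok
  pos 14: x in {0,1}, choose 0; 1->0 ok
  pos 15: y in {2}, choose 2; 0->2 ok
  pos 16: x in {0,1}, choose 1; 2->1 ok
  pos 17: y in {2}, choose 2; 1->2 ok
  pos 18: x in {0,1}, choose 0; 2->0 ok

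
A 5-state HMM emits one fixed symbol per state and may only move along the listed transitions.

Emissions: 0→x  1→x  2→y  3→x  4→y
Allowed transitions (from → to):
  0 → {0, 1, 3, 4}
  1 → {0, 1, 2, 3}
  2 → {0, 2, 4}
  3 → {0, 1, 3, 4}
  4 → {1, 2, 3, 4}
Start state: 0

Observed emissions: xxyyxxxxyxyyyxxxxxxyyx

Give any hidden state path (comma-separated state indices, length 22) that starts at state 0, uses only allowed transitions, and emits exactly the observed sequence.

  [0] x  {0,1,3}  => 0  start
  [1] x  {0,1,3}  => 3  0->3 ok
  [2] y  {2,4}  => 4  3->4 ok
  [3] y  {2,4}  => 4  4->4 ok
  [4] x  {0,1,3}  => 3  4->3 ok
  [5] x  {0,1,3}  => 0  3->0 ok
  [6] x  {0,1,3}  => 1  0->1 ok
  [7] x  {0,1,3}  => 0  1->0 ok
  [8] y  {2,4}  => 4  0->4 ok
  [9] x  {0,1,3}  => 3  4->3 ok
  [10] y  {2,4}  => 4  3->4 ok
  [11] y  {2,4}  => 2  4->2 ok
  [12] y  {2,4}  => 2  2->2 ok
  [13] x  {0,1,3}  => 0  2->0 ok
  [14] x  {0,1,3}  => 1  0->1 ok
  [15] x  {0,1,3}  => 1  1->1 ok
  [16] x  {0,1,3}  => 0  1->0 ok
  [17] x  {0,1,3}  => 0  0->0 ok
  [18] x  {0,1,3}  => 0  0->0 ok
  [19] y  {2,4}  => 4  0->4 ok
  [20] y  {2,4}  => 4  4->4 ok
  [21] x  {0,1,3}  => 1  4->1 ok

0,3,4,4,3,0,1,0,4,3,4,2,2,0,1,1,0,0,0,4,4,1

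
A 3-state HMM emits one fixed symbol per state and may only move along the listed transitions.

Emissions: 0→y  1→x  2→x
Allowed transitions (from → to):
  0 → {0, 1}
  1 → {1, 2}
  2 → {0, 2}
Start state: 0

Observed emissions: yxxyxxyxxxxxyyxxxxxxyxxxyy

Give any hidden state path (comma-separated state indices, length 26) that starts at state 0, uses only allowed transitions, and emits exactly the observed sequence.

0,1,2,0,1,2,0,1,1,1,1,2,0,0,1,1,1,1,1,2,0,1,2,2,0,0

  0: obs=y cand={0} pick 0 [start]
  1: obs=x cand={1,2} pick 1 [0->1 ok]
  2: obs=x cand={1,2} pick 2 [1->2 ok]
  3: obs=y cand={0} pick 0 [2->0 ok]
  4: obs=x cand={1,2} pick 1 [0->1 ok]
  5: obs=x cand={1,2} pick 2 [1->2 ok]
  6: obs=y cand={0} pick 0 [2->0 ok]
  7: obs=x cand={1,2} pick 1 [0->1 ok]
  8: obs=x cand={1,2} pick 1 [1->1 ok]
  9: obs=x cand={1,2} pick 1 [1->1 ok]
  10: obs=x cand={1,2} pick 1 [1->1 ok]
  11: obs=x cand={1,2} pick 2 [1->2 ok]
  12: obs=y cand={0} pick 0 [2->0 ok]
  13: obs=y cand={0} pick 0 [0->0 ok]
  14: obs=x cand={1,2} pick 1 [0->1 ok]
  15: obs=x cand={1,2} pick 1 [1->1 ok]
  16: obs=x cand={1,2} pick 1 [1->1 ok]
  17: obs=x cand={1,2} pick 1 [1->1 ok]
  18: obs=x cand={1,2} pick 1 [1->1 ok]
  19: obs=x cand={1,2} pick 2 [1->2 ok]
  20: obs=y cand={0} pick 0 [2->0 ok]
  21: obs=x cand={1,2} pick 1 [0->1 ok]
  22: obs=x cand={1,2} pick 2 [1->2 ok]
  23: obs=x cand={1,2} pick 2 [2->2 ok]
  24: obs=y cand={0} pick 0 [2->0 ok]
  25: obs=y cand={0} pick 0 [0->0 ok]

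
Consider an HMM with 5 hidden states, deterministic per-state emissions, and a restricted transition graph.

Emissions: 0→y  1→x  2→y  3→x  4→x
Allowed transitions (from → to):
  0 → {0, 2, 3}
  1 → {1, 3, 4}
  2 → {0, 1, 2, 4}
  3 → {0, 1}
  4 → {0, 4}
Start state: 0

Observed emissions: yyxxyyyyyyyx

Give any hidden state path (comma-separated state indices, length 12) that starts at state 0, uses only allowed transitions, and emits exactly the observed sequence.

0,2,1,4,0,0,2,2,0,0,2,1

  pos 0: y in {0,2}, choose 0; start
  pos 1: y in {0,2}, choose 2; 0->2 ok
  pos 2: x in {1,3,4}, choose 1; 2->1 ok
  pos 3: x in {1,3,4}, choose 4; 1->4 ok
  pos 4: y in {0,2}, choose 0; 4->0 ok
  pos 5: y in {0,2}, choose 0; 0->0 ok
  pos 6: y in {0,2}, choose 2; 0->2 ok
  pos 7: y in {0,2}, choose 2; 2->2 ok
  pos 8: y in {0,2}, choose 0; 2->0 ok
  pos 9: y in {0,2}, choose 0; 0->0 ok
  pos 10: y in {0,2}, choose 2; 0->2 ok
  pos 11: x in {1,3,4}, choose 1; 2->1 ok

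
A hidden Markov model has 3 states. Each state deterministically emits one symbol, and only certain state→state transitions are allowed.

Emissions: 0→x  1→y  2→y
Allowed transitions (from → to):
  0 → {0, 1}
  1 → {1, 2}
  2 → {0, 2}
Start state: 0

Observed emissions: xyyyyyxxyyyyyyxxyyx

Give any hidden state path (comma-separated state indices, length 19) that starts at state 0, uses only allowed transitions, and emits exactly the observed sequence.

  pos 0: x in {0}, choose 0; start
  pos 1: y in {1,2}, choose 1; 0->1 ok
  pos 2: y in {1,2}, choose 2; 1->2 ok
  pos 3: y in {1,2}, choose 2; 2->2 ok
  pos 4: y in {1,2}, choose 2; 2->2 ok
  pos 5: y in {1,2}, choose 2; 2->2 ok
  pos 6: x in {0}, choose 0; 2->0 ok
  pos 7: x in {0}, choose 0; 0->0 ok
  pos 8: y in {1,2}, choose 1; 0->1 ok
  pos 9: y in {1,2}, choose 1; 1->1 ok
  pos 10: y in {1,2}, choose 1; 1->1 ok
  pos 11: y in {1,2}, choose 1; 1->1 ok
  pos 12: y in {1,2}, choose 1; 1->1 ok
  pos 13: y in {1,2}, choose 2; 1->2 ok
  pos 14: x in {0}, choose 0; 2->0 ok
  pos 15: x in {0}, choose 0; 0->0 ok
  pos 16: y in {1,2}, choose 1; 0->1 ok
  pos 17: y in {1,2}, choose 2; 1->2 ok
  pos 18: x in {0}, choose 0; 2->0 ok

0,1,2,2,2,2,0,0,1,1,1,1,1,2,0,0,1,2,0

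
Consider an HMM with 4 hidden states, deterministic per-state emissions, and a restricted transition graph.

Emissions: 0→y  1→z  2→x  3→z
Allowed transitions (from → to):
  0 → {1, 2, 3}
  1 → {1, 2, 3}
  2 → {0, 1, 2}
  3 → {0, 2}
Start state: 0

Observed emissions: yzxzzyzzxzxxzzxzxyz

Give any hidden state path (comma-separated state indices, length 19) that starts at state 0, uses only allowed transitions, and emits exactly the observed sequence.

  pos 0: y in {0}, choose 0; start
  pos 1: z in {1,3}, choose 1; 0->1 ok
  pos 2: x in {2}, choose 2; 1->2 ok
  pos 3: z in {1,3}, choose 1; 2->1 ok
  pos 4: z in {1,3}, choose 3; 1->3 ok
  pos 5: y in {0}, choose 0; 3->0 ok
  pos 6: z in {1,3}, choose 1; 0->1 ok
  pos 7: z in {1,3}, choose 1; 1->1 ok
  pos 8: x in {2}, choose 2; 1->2 ok
  pos 9: z in {1,3}, choose 1; 2->1 ok
  pos 10: x in {2}, choose 2; 1->2 ok
  pos 11: x in {2}, choose 2; 2->2 ok
  pos 12: z in {1,3}, choose 1; 2->1 ok
  pos 13: z in {1,3}, choose 3; 1->3 ok
  pos 14: x in {2}, choose 2; 3->2 ok
  pos 15: z in {1,3}, choose 1; 2->1 ok
  pos 16: x in {2}, choose 2; 1->2 ok
  pos 17: y in {0}, choose 0; 2->0 ok
  pos 18: z in {1,3}, choose 3; 0->3 ok

0,1,2,1,3,0,1,1,2,1,2,2,1,3,2,1,2,0,3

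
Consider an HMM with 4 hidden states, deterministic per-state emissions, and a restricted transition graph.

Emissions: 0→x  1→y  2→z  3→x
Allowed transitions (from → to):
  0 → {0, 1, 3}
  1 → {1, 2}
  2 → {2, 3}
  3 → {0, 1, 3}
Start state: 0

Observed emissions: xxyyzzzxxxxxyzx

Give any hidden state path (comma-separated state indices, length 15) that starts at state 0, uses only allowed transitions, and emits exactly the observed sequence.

  pos 0: x in {0,3}, choose 0; start
  pos 1: x in {0,3}, choose 0; 0->0 ok
  pos 2: y in {1}, choose 1; 0->1 ok
  pos 3: y in {1}, choose 1; 1->1 ok
  pos 4: z in {2}, choose 2; 1->2 ok
  pos 5: z in {2}, choose 2; 2->2 ok
  pos 6: z in {2}, choose 2; 2->2 ok
  pos 7: x in {0,3}, choose 3; 2->3 ok
  pos 8: x in {0,3}, choose 0; 3->0 ok
  pos 9: x in {0,3}, choose 0; 0->0 ok
  pos 10: x in {0,3}, choose 3; 0->3 ok
  pos 11: x in {0,3}, choose 3; 3->3 ok
  pos 12: y in {1}, choose 1; 3->1 ok
  pos 13: z in {2}, choose 2; 1->2 ok
  pos 14: x in {0,3}, choose 3; 2->3 ok

0,0,1,1,2,2,2,3,0,0,3,3,1,2,3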